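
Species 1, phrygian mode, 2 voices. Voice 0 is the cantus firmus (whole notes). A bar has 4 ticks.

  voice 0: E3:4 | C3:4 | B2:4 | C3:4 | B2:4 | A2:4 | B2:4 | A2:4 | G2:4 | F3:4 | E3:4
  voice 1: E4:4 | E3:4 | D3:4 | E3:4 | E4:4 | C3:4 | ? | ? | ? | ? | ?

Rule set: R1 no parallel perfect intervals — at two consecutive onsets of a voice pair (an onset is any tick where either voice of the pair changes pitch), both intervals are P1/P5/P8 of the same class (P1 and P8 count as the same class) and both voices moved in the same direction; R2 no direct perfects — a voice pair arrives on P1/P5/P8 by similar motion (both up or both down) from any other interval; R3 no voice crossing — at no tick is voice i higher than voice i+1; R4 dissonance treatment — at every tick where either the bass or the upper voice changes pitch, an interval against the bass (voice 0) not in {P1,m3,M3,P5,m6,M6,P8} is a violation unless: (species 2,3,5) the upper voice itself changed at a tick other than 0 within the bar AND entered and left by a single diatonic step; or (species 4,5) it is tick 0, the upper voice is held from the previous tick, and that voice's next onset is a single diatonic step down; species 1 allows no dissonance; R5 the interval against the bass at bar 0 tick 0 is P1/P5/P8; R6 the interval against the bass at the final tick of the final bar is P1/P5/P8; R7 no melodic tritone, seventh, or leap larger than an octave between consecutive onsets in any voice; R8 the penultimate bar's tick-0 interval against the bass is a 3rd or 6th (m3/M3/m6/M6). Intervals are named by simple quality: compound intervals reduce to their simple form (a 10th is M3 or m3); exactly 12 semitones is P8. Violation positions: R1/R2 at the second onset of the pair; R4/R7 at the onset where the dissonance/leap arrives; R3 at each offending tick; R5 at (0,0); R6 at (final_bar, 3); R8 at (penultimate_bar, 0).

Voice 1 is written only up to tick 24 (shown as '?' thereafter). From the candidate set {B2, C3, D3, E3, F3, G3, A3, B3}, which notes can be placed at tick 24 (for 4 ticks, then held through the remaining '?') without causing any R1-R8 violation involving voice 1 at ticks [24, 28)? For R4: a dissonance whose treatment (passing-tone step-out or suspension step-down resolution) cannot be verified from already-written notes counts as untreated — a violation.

B2: legal
C3: violates R4
D3: legal
E3: violates R4
F3: violates R4
G3: legal
A3: violates R4
B3: violates R2,R7

{B2, D3, G3}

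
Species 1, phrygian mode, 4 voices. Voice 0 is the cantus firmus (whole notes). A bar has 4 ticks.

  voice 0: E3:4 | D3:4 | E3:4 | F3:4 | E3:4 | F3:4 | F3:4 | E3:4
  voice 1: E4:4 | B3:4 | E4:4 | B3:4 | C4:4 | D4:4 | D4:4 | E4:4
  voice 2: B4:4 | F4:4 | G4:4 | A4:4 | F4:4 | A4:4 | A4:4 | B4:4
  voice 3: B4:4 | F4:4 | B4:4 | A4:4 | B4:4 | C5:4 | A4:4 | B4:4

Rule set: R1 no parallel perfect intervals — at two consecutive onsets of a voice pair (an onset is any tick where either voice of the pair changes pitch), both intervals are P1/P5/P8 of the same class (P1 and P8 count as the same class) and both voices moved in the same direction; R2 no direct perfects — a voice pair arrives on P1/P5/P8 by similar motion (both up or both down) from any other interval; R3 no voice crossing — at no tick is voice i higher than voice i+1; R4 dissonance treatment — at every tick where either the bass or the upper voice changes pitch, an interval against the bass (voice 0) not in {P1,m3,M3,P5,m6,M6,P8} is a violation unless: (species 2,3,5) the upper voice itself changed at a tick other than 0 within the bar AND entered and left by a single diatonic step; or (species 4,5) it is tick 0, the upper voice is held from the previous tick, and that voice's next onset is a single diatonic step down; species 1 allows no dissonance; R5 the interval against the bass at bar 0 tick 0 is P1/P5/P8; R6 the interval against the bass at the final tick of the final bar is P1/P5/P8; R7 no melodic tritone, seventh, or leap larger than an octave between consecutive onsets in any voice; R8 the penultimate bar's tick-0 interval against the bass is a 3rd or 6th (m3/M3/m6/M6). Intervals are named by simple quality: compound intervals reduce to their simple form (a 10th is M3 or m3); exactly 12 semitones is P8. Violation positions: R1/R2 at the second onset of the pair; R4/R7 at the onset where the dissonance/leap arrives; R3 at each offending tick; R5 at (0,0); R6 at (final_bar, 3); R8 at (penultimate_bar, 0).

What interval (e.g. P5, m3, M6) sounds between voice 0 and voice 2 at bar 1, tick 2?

m3

voice 0=D3 voice 2=F4 -> m3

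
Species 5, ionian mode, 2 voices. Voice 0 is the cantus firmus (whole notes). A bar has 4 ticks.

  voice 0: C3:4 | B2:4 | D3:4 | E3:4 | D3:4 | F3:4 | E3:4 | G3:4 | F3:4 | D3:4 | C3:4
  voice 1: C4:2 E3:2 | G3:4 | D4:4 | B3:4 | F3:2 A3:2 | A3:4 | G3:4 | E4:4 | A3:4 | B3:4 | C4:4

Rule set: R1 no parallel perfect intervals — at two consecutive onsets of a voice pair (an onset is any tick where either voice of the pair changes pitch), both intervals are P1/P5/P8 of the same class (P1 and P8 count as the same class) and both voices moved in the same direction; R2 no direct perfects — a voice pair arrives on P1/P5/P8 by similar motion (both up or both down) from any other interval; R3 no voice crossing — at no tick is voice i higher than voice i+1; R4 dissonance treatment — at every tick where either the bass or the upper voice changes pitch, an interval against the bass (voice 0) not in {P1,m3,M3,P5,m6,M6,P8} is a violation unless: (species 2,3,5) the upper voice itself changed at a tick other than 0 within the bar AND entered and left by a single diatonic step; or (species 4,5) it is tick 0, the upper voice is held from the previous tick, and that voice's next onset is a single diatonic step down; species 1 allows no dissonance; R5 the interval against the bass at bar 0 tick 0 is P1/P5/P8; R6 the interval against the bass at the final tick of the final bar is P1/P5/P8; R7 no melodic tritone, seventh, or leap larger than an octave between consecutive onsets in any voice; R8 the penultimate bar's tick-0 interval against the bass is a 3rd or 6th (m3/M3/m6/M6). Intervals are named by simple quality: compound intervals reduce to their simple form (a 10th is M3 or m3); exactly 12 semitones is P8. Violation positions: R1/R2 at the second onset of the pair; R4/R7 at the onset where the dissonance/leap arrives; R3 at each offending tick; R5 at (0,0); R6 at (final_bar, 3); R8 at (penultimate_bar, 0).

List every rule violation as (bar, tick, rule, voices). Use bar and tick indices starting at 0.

(2, 0, R2, (0, 1))
(4, 0, R7, (1,))

bar 0: v0=C3 v1=C4 downbeat P8
bar 1: v0=B2 v1=G3 downbeat m6
bar 2: v0=D3 v1=D4 downbeat P8
bar 3: v0=E3 v1=B3 downbeat P5
bar 4: v0=D3 v1=F3 downbeat m3
bar 5: v0=F3 v1=A3 downbeat M3
bar 6: v0=E3 v1=G3 downbeat m3
bar 7: v0=G3 v1=E4 downbeat M6
bar 8: v0=F3 v1=A3 downbeat M3
bar 9: v0=D3 v1=B3 downbeat M6
bar 10: v0=C3 v1=C4 downbeat P8
  -> R2 @ bar 2 tick 0 v(0, 1): B2/G3 m6 -> D3/D4 P8 similar
  -> R7 @ bar 4 tick 0 v(1,): B3->F3 leap 6st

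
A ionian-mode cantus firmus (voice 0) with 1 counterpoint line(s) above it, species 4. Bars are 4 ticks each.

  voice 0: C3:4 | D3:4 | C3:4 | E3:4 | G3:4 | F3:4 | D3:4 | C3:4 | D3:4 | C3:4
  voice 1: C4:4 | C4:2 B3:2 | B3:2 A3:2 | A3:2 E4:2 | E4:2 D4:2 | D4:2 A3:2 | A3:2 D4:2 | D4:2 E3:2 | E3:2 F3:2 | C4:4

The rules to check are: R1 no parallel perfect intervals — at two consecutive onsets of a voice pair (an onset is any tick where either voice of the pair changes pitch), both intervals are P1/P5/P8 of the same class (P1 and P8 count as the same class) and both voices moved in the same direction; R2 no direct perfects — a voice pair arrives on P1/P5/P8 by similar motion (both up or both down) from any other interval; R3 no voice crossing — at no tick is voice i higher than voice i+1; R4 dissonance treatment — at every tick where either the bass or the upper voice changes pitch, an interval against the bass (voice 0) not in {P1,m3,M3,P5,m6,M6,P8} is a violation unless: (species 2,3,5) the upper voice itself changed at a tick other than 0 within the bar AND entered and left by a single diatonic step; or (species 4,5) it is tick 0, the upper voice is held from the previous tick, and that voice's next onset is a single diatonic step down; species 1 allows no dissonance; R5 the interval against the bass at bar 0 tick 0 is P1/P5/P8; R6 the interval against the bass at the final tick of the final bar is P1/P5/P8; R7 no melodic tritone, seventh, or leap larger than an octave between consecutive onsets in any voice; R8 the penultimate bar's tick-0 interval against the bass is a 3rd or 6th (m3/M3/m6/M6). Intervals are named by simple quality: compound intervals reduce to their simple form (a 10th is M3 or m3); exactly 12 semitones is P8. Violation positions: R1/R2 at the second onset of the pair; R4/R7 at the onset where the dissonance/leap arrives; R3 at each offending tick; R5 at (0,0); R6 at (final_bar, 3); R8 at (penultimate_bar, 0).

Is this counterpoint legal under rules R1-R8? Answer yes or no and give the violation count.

bar 0: v0=C3 v1=C4 (P8)
bar 1: v0=D3 v1=C4 (m7)
bar 2: v0=C3 v1=B3 (M7)
bar 3: v0=E3 v1=A3 (P4)
bar 4: v0=G3 v1=E4 (M6)
bar 5: v0=F3 v1=D4 (M6)
bar 6: v0=D3 v1=A3 (P5)
bar 7: v0=C3 v1=D4 (M2)
bar 8: v0=D3 v1=E3 (M2)
bar 9: v0=C3 v1=C4 (P8)
  R4 @ bar3.0: E3/A3 P4 untreated
  R4 @ bar7.0: C3/D4 M2 untreated
  R7 @ bar7.2: D4->E3 leap 10st
  R4 @ bar8.0: D3/E3 M2 untreated
  R8 @ bar8.0: penult M2 not 3rd/6th

No (5 violations)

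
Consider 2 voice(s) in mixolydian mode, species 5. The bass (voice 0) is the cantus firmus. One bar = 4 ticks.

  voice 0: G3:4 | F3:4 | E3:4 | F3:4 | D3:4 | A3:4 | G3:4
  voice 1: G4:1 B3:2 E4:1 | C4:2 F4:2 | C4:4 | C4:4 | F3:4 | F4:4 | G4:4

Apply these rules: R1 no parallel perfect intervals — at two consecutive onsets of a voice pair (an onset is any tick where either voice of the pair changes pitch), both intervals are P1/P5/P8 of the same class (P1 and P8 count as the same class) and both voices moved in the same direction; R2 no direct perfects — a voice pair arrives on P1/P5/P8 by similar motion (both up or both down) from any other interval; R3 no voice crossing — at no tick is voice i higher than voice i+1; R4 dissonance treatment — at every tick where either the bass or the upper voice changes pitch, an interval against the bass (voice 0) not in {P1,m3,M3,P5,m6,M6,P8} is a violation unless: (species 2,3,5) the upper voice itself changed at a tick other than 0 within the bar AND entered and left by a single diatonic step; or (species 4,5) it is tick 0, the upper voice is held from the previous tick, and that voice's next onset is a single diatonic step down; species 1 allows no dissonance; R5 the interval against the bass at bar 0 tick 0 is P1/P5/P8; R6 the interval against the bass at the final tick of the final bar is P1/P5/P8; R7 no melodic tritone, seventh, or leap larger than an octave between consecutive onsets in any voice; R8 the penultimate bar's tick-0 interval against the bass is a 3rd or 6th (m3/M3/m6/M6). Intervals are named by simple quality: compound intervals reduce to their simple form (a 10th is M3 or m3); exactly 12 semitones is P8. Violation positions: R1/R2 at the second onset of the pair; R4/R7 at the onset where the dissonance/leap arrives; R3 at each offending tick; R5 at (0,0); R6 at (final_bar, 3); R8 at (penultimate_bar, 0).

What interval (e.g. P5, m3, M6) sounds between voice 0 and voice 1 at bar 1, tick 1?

P5

voice 0=F3 voice 1=C4 -> P5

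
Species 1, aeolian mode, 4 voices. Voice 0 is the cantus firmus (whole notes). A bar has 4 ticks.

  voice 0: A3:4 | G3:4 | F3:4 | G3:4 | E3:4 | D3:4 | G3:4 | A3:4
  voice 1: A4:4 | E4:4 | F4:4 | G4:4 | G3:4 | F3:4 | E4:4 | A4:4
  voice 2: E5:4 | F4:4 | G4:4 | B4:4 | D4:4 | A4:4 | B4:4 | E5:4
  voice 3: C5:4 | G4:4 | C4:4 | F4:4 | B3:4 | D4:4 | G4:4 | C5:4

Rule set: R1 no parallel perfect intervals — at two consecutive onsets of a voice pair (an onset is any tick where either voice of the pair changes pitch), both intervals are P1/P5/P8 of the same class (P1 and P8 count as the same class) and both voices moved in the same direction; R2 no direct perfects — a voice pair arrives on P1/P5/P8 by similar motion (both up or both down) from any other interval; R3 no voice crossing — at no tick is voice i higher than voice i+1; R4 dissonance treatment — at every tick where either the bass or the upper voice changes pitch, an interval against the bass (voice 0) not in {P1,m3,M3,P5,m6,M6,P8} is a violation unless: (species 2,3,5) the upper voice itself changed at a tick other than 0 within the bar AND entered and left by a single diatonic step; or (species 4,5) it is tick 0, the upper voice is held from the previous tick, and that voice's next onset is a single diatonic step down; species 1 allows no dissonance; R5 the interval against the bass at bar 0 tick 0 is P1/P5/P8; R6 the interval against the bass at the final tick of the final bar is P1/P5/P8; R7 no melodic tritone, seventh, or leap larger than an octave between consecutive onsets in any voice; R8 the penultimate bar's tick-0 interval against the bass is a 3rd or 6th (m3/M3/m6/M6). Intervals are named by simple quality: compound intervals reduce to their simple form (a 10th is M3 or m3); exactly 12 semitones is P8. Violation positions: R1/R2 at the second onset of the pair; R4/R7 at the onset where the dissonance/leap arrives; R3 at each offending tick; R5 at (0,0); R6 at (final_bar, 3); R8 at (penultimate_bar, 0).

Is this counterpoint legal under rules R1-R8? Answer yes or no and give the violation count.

bar 0: v0=A3 v1=A4 v2=E5 v3=C5 (m3)
bar 1: v0=G3 v1=E4 v2=F4 v3=G4 (P8)
bar 2: v0=F3 v1=F4 v2=G4 v3=C4 (P5)
bar 3: v0=G3 v1=G4 v2=B4 v3=F4 (m7)
bar 4: v0=E3 v1=G3 v2=D4 v3=B3 (P5)
bar 5: v0=D3 v1=F3 v2=A4 v3=D4 (P8)
bar 6: v0=G3 v1=E4 v2=B4 v3=G4 (P8)
bar 7: v0=A3 v1=A4 v2=E5 v3=C5 (m3)
  R3 @ bar0.0: E5 above C5
  R5 @ bar0.0: opens on m3
  R3 @ bar0.1: E5 above C5
  R3 @ bar0.2: E5 above C5
  R3 @ bar0.3: E5 above C5
  R2 @ bar1.0: A3/C5 m3 -> G3/G4 P8 similar
  R4 @ bar1.0: G3/F4 m7 untreated
  R7 @ bar1.0: E5->F4 leap 11st
  R2 @ bar2.0: G3/G4 P8 -> F3/C4 P5 similar
  R3 @ bar2.0: G4 above C4
  R4 @ bar2.0: F3/G4 M2 untreated
  R3 @ bar2.1: G4 above C4
  R3 @ bar2.2: G4 above C4
  R3 @ bar2.3: G4 above C4
  R1 @ bar3.0: F3/F4 P8 -> G3/G4 P8 similar
  R3 @ bar3.0: B4 above F4
  R4 @ bar3.0: G3/F4 m7 untreated
  R3 @ bar3.1: B4 above F4
  R3 @ bar3.2: B4 above F4
  R3 @ bar3.3: B4 above F4
  R2 @ bar4.0: G3/F4 m7 -> E3/B3 P5 similar
  R2 @ bar4.0: G4/B4 M3 -> G3/D4 P5 similar
  R3 @ bar4.0: D4 above B3
  R4 @ bar4.0: E3/D4 m7 untreated
  R7 @ bar4.0: F4->B3 leap 6st
  R3 @ bar4.1: D4 above B3
  R3 @ bar4.2: D4 above B3
  R3 @ bar4.3: D4 above B3
  R2 @ bar5.0: D4/B3 m3 -> A4/D4 P5 similar
  R3 @ bar5.0: A4 above D4
  R3 @ bar5.1: A4 above D4
  R3 @ bar5.2: A4 above D4
  R3 @ bar5.3: A4 above D4
  R1 @ bar6.0: D3/D4 P8 -> G3/G4 P8 similar
  R2 @ bar6.0: F3/A4 M3 -> E4/B4 P5 similar
  R3 @ bar6.0: B4 above G4
  R7 @ bar6.0: F3->E4 leap 11st
  R8 @ bar6.0: penult P8 not 3rd/6th
  R3 @ bar6.1: B4 above G4
  R3 @ bar6.2: B4 above G4
  R3 @ bar6.3: B4 above G4
  R1 @ bar7.0: E4/B4 P5 -> A4/E5 P5 similar
  R2 @ bar7.0: G3/E4 M6 -> A3/A4 P8 similar
  R2 @ bar7.0: G3/B4 M3 -> A3/E5 P5 similar
  R3 @ bar7.0: E5 above C5
  R3 @ bar7.1: E5 above C5
  R3 @ bar7.2: E5 above C5
  R3 @ bar7.3: E5 above C5
  R6 @ bar7.3: closes on m3

No (49 violations)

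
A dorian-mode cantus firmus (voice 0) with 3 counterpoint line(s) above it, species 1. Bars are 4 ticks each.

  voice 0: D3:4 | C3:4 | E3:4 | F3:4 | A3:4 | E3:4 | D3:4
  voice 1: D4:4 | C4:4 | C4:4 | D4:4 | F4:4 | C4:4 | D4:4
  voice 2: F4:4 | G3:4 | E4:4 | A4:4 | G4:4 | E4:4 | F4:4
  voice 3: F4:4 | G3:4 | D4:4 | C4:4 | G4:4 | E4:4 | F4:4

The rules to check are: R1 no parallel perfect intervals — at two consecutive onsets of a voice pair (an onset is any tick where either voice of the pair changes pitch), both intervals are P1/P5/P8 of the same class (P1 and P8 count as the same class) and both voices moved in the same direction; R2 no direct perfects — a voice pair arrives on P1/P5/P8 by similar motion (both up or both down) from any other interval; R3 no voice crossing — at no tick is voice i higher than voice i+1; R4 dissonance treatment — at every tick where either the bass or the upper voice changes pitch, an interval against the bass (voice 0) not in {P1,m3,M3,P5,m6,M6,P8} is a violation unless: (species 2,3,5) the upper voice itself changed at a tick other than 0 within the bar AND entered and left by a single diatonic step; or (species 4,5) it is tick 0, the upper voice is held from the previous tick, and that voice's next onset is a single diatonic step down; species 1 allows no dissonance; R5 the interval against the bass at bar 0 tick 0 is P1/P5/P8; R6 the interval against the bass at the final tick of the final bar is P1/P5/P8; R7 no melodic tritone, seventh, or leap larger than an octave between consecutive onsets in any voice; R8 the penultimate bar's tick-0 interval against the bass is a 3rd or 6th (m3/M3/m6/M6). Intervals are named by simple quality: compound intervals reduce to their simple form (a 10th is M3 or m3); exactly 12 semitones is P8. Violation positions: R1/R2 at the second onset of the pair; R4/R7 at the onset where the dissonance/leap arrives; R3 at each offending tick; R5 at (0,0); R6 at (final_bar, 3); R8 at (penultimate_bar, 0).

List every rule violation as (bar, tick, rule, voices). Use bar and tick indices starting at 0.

bar 0: v0=D3 v1=D4 v2=F4 v3=F4 downbeat m3
bar 1: v0=C3 v1=C4 v2=G3 v3=G3 downbeat P5
bar 2: v0=E3 v1=C4 v2=E4 v3=D4 downbeat m7
bar 3: v0=F3 v1=D4 v2=A4 v3=C4 downbeat P5
bar 4: v0=A3 v1=F4 v2=G4 v3=G4 downbeat m7
bar 5: v0=E3 v1=C4 v2=E4 v3=E4 downbeat P8
bar 6: v0=D3 v1=D4 v2=F4 v3=F4 downbeat m3
  -> R5 @ bar 0 tick 0 v(0, 2): opens on m3
  -> R5 @ bar 0 tick 0 v(0, 3): opens on m3
  -> R1 @ bar 1 tick 0 v(0, 1): D3/D4 P8 -> C3/C4 P8 similar
  -> R1 @ bar 1 tick 0 v(2, 3): F4/F4 P1 -> G3/G3 P1 similar
  -> R2 @ bar 1 tick 0 v(0, 2): D3/F4 m3 -> C3/G3 P5 similar
  -> R2 @ bar 1 tick 0 v(0, 3): D3/F4 m3 -> C3/G3 P5 similar
  -> R3 @ bar 1 tick 0 v(1, 2): C4 above G3
  -> R7 @ bar 1 tick 0 v(2,): F4->G3 leap 10st
  -> R7 @ bar 1 tick 0 v(3,): F4->G3 leap 10st
  -> R3 @ bar 1 tick 1 v(1, 2): C4 above G3
  -> R3 @ bar 1 tick 2 v(1, 2): C4 above G3
  -> R3 @ bar 1 tick 3 v(1, 2): C4 above G3
  -> R2 @ bar 2 tick 0 v(0, 2): C3/G3 P5 -> E3/E4 P8 similar
  -> R3 @ bar 2 tick 0 v(2, 3): E4 above D4
  -> R4 @ bar 2 tick 0 v(0, 3): E3/D4 m7 untreated
  -> R3 @ bar 2 tick 1 v(2, 3): E4 above D4
  -> R3 @ bar 2 tick 2 v(2, 3): E4 above D4
  -> R3 @ bar 2 tick 3 v(2, 3): E4 above D4
  -> R2 @ bar 3 tick 0 v(1, 2): C4/E4 M3 -> D4/A4 P5 similar
  -> R3 @ bar 3 tick 0 v(2, 3): A4 above C4
  -> R3 @ bar 3 tick 1 v(2, 3): A4 above C4
  -> R3 @ bar 3 tick 2 v(2, 3): A4 above C4
  -> R3 @ bar 3 tick 3 v(2, 3): A4 above C4
  -> R4 @ bar 4 tick 0 v(0, 2): A3/G4 m7 untreated
  -> R4 @ bar 4 tick 0 v(0, 3): A3/G4 m7 untreated
  -> R1 @ bar 5 tick 0 v(2, 3): G4/G4 P1 -> E4/E4 P1 similar
  -> R2 @ bar 5 tick 0 v(0, 2): A3/G4 m7 -> E3/E4 P8 similar
  -> R2 @ bar 5 tick 0 v(0, 3): A3/G4 m7 -> E3/E4 P8 similar
  -> R8 @ bar 5 tick 0 v(0, 2): penult P8 not 3rd/6th
  -> R8 @ bar 5 tick 0 v(0, 3): penult P8 not 3rd/6th
  -> R1 @ bar 6 tick 0 v(2, 3): E4/E4 P1 -> F4/F4 P1 similar
  -> R6 @ bar 6 tick 3 v(0, 2): closes on m3
  -> R6 @ bar 6 tick 3 v(0, 3): closes on m3

(0, 0, R5, (0, 2))
(0, 0, R5, (0, 3))
(1, 0, R1, (0, 1))
(1, 0, R1, (2, 3))
(1, 0, R2, (0, 2))
(1, 0, R2, (0, 3))
(1, 0, R3, (1, 2))
(1, 0, R7, (2,))
(1, 0, R7, (3,))
(1, 1, R3, (1, 2))
(1, 2, R3, (1, 2))
(1, 3, R3, (1, 2))
(2, 0, R2, (0, 2))
(2, 0, R3, (2, 3))
(2, 0, R4, (0, 3))
(2, 1, R3, (2, 3))
(2, 2, R3, (2, 3))
(2, 3, R3, (2, 3))
(3, 0, R2, (1, 2))
(3, 0, R3, (2, 3))
(3, 1, R3, (2, 3))
(3, 2, R3, (2, 3))
(3, 3, R3, (2, 3))
(4, 0, R4, (0, 2))
(4, 0, R4, (0, 3))
(5, 0, R1, (2, 3))
(5, 0, R2, (0, 2))
(5, 0, R2, (0, 3))
(5, 0, R8, (0, 2))
(5, 0, R8, (0, 3))
(6, 0, R1, (2, 3))
(6, 3, R6, (0, 2))
(6, 3, R6, (0, 3))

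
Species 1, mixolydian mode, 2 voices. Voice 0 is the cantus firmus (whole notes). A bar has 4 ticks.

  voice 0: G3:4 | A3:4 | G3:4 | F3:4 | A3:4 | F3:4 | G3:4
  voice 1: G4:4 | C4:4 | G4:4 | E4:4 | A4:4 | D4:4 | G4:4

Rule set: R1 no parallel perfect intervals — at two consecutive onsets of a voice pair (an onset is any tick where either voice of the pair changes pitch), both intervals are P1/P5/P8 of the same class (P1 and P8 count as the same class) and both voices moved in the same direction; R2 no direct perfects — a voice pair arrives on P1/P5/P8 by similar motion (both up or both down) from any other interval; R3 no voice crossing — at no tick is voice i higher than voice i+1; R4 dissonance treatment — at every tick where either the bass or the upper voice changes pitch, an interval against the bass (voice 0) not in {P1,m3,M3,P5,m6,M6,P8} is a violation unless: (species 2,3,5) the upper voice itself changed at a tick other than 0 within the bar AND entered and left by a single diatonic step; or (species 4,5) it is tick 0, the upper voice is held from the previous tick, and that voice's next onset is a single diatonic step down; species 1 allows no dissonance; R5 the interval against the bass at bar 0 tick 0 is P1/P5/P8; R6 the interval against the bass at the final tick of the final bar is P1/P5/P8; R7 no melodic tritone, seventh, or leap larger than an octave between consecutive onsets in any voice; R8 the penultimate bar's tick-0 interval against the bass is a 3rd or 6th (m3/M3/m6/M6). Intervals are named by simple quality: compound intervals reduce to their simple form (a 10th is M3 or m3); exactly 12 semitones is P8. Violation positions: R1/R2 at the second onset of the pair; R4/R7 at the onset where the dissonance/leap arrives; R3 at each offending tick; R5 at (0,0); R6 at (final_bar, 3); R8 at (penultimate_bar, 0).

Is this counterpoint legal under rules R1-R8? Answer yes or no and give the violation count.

No (3 violations)

bar 0: v0=G3 v1=G4 (P8)
bar 1: v0=A3 v1=C4 (m3)
bar 2: v0=G3 v1=G4 (P8)
bar 3: v0=F3 v1=E4 (M7)
bar 4: v0=A3 v1=A4 (P8)
bar 5: v0=F3 v1=D4 (M6)
bar 6: v0=G3 v1=G4 (P8)
  R4 @ bar3.0: F3/E4 M7 untreated
  R2 @ bar4.0: F3/E4 M7 -> A3/A4 P8 similar
  R2 @ bar6.0: F3/D4 M6 -> G3/G4 P8 similar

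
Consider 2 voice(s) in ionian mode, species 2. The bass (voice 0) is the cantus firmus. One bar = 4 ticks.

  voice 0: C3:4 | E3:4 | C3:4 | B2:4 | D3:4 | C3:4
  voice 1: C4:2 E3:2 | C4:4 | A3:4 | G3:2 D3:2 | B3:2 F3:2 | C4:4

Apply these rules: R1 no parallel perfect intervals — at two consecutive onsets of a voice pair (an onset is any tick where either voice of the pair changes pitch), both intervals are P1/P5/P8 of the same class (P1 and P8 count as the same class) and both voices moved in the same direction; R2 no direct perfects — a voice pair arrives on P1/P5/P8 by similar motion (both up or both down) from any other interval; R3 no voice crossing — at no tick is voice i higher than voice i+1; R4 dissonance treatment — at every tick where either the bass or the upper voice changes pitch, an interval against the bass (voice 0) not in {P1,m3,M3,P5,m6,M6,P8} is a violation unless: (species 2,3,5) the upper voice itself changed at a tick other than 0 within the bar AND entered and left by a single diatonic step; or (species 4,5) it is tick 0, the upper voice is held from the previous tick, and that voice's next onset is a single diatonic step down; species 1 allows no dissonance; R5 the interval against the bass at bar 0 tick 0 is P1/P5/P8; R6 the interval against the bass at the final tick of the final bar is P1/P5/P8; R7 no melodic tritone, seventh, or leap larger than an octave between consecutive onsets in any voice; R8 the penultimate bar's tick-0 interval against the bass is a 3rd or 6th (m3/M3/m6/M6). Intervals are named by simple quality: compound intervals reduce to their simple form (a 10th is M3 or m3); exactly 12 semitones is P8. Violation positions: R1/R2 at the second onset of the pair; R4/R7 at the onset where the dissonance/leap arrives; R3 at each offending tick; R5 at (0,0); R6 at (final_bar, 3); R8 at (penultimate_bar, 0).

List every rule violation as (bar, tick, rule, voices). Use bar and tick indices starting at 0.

(4, 2, R7, (1,))

bar 0: v0=C3 v1=C4 downbeat P8
bar 1: v0=E3 v1=C4 downbeat m6
bar 2: v0=C3 v1=A3 downbeat M6
bar 3: v0=B2 v1=G3 downbeat m6
bar 4: v0=D3 v1=B3 downbeat M6
bar 5: v0=C3 v1=C4 downbeat P8
  -> R7 @ bar 4 tick 2 v(1,): B3->F3 leap 6st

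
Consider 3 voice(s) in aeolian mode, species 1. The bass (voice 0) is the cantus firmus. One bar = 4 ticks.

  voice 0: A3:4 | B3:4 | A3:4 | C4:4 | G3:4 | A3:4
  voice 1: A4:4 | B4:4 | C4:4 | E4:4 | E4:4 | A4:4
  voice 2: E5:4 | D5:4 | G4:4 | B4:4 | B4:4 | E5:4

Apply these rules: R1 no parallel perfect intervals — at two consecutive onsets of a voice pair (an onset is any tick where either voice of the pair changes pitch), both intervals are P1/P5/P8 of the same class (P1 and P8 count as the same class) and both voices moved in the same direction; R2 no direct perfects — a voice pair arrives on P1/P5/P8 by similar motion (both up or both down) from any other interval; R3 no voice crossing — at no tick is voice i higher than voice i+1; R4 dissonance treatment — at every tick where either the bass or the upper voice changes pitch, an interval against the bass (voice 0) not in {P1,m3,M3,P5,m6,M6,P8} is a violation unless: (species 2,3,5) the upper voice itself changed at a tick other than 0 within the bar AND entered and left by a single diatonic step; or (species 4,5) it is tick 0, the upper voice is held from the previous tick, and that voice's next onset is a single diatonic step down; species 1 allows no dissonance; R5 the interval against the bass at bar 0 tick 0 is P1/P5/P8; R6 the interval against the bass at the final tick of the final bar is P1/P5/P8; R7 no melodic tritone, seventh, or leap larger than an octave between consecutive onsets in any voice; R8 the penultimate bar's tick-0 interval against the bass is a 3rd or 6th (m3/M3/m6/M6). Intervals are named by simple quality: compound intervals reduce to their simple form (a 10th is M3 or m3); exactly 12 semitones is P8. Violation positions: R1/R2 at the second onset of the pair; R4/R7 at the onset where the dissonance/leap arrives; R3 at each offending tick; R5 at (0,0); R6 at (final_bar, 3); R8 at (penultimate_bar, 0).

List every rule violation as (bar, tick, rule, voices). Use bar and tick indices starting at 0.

(1, 0, R1, (0, 1))
(2, 0, R2, (1, 2))
(2, 0, R4, (0, 2))
(2, 0, R7, (1,))
(3, 0, R1, (1, 2))
(3, 0, R4, (0, 2))
(5, 0, R1, (1, 2))
(5, 0, R2, (0, 1))
(5, 0, R2, (0, 2))

bar 0: v0=A3 v1=A4 v2=E5 downbeat P5
bar 1: v0=B3 v1=B4 v2=D5 downbeat m3
bar 2: v0=A3 v1=C4 v2=G4 downbeat m7
bar 3: v0=C4 v1=E4 v2=B4 downbeat M7
bar 4: v0=G3 v1=E4 v2=B4 downbeat M3
bar 5: v0=A3 v1=A4 v2=E5 downbeat P5
  -> R1 @ bar 1 tick 0 v(0, 1): A3/A4 P8 -> B3/B4 P8 similar
  -> R2 @ bar 2 tick 0 v(1, 2): B4/D5 m3 -> C4/G4 P5 similar
  -> R4 @ bar 2 tick 0 v(0, 2): A3/G4 m7 untreated
  -> R7 @ bar 2 tick 0 v(1,): B4->C4 leap 11st
  -> R1 @ bar 3 tick 0 v(1, 2): C4/G4 P5 -> E4/B4 P5 similar
  -> R4 @ bar 3 tick 0 v(0, 2): C4/B4 M7 untreated
  -> R1 @ bar 5 tick 0 v(1, 2): E4/B4 P5 -> A4/E5 P5 similar
  -> R2 @ bar 5 tick 0 v(0, 1): G3/E4 M6 -> A3/A4 P8 similar
  -> R2 @ bar 5 tick 0 v(0, 2): G3/B4 M3 -> A3/E5 P5 similar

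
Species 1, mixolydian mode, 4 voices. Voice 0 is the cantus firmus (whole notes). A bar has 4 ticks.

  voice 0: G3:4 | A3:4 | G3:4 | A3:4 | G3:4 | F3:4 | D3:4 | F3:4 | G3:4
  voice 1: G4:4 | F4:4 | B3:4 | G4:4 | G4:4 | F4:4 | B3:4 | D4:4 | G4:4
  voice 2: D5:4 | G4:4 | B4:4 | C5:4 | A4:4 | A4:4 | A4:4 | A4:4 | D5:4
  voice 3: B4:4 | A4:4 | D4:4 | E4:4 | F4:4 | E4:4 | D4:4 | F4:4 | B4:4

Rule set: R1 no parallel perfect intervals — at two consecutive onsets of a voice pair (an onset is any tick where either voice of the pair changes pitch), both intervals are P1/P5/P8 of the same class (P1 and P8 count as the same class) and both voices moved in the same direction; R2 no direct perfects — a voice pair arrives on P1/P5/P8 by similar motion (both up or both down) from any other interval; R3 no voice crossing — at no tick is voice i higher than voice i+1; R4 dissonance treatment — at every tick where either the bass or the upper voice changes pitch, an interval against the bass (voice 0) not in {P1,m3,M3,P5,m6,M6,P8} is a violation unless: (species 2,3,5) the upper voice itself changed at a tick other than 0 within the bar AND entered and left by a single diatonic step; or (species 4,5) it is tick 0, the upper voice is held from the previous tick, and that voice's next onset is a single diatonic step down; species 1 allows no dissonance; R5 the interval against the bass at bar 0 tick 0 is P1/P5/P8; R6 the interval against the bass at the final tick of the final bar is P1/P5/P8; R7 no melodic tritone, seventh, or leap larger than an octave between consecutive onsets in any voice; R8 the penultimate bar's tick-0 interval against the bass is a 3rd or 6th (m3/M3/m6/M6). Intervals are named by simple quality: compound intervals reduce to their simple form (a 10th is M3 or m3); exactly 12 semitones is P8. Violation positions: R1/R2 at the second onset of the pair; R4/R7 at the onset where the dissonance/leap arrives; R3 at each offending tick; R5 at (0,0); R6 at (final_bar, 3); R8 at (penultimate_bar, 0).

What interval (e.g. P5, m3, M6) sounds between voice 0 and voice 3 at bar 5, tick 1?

M7

voice 0=F3 voice 3=E4 -> M7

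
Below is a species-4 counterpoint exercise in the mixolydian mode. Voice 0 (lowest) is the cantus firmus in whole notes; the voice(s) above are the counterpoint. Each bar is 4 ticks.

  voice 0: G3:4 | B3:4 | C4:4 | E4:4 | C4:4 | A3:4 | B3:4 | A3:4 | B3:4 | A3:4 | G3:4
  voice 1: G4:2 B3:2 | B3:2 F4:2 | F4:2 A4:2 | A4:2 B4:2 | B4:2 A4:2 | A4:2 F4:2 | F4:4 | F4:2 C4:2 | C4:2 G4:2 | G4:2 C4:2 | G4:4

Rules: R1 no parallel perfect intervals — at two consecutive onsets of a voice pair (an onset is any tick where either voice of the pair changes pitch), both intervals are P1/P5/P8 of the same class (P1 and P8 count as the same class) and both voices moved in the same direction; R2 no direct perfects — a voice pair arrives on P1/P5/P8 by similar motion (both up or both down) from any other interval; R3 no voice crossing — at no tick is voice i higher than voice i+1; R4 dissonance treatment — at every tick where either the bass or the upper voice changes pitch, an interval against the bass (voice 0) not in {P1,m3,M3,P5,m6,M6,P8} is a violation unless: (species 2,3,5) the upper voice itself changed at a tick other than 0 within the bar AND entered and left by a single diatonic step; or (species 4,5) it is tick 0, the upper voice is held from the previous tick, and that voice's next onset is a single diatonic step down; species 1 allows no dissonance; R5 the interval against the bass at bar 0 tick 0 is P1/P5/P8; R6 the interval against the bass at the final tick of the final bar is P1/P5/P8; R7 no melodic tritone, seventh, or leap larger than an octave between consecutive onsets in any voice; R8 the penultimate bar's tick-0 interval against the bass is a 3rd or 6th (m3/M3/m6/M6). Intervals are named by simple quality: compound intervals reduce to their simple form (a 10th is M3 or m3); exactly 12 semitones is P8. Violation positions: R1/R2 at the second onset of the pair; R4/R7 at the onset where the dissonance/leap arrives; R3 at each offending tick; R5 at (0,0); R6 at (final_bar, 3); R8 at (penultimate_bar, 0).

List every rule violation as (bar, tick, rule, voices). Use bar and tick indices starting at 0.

(1, 2, R4, (0, 1))
(1, 2, R7, (1,))
(2, 0, R4, (0, 1))
(3, 0, R4, (0, 1))
(6, 0, R4, (0, 1))
(8, 0, R4, (0, 1))
(9, 0, R4, (0, 1))
(9, 0, R8, (0, 1))

bar 0: v0=G3 v1=G4 downbeat P8
bar 1: v0=B3 v1=B3 downbeat P1
bar 2: v0=C4 v1=F4 downbeat P4
bar 3: v0=E4 v1=A4 downbeat P4
bar 4: v0=C4 v1=B4 downbeat M7
bar 5: v0=A3 v1=A4 downbeat P8
bar 6: v0=B3 v1=F4 downbeat TT
bar 7: v0=A3 v1=F4 downbeat m6
bar 8: v0=B3 v1=C4 downbeat m2
bar 9: v0=A3 v1=G4 downbeat m7
bar 10: v0=G3 v1=G4 downbeat P8
  -> R4 @ bar 1 tick 2 v(0, 1): B3/F4 TT untreated
  -> R7 @ bar 1 tick 2 v(1,): B3->F4 leap 6st
  -> R4 @ bar 2 tick 0 v(0, 1): C4/F4 P4 untreated
  -> R4 @ bar 3 tick 0 v(0, 1): E4/A4 P4 untreated
  -> R4 @ bar 6 tick 0 v(0, 1): B3/F4 TT untreated
  -> R4 @ bar 8 tick 0 v(0, 1): B3/C4 m2 untreated
  -> R4 @ bar 9 tick 0 v(0, 1): A3/G4 m7 untreated
  -> R8 @ bar 9 tick 0 v(0, 1): penult m7 not 3rd/6th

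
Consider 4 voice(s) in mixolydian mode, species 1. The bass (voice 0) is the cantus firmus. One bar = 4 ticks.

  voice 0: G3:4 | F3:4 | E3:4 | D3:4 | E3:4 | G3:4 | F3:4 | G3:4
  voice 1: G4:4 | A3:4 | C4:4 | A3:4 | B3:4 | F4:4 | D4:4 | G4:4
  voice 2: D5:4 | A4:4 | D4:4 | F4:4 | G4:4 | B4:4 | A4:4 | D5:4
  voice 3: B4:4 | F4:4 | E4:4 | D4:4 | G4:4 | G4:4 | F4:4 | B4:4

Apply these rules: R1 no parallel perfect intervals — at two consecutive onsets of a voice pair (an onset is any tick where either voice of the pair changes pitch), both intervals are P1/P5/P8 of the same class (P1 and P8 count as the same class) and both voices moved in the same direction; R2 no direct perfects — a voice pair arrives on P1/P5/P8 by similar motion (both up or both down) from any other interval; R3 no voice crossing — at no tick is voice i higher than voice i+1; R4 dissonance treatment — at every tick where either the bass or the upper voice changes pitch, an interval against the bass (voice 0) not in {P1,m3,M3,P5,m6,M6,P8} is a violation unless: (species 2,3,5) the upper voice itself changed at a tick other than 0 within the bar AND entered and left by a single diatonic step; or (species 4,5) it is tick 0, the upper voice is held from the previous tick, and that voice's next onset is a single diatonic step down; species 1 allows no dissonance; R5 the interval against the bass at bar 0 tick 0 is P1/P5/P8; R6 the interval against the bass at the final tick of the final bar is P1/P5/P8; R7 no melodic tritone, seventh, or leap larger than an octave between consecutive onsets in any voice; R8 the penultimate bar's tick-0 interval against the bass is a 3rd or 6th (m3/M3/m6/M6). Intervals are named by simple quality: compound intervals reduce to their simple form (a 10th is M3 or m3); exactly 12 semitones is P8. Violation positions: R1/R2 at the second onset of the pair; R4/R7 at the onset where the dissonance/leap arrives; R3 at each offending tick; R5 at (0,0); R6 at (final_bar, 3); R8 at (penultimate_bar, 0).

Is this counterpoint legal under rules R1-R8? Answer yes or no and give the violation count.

No (45 violations)

bar 0: v0=G3 v1=G4 v2=D5 v3=B4 (M3)
bar 1: v0=F3 v1=A3 v2=A4 v3=F4 (P8)
bar 2: v0=E3 v1=C4 v2=D4 v3=E4 (P8)
bar 3: v0=D3 v1=A3 v2=F4 v3=D4 (P8)
bar 4: v0=E3 v1=B3 v2=G4 v3=G4 (m3)
bar 5: v0=G3 v1=F4 v2=B4 v3=G4 (P8)
bar 6: v0=F3 v1=D4 v2=A4 v3=F4 (P8)
bar 7: v0=G3 v1=G4 v2=D5 v3=B4 (M3)
  R3 @ bar0.0: D5 above B4
  R5 @ bar0.0: opens on M3
  R3 @ bar0.1: D5 above B4
  R3 @ bar0.2: D5 above B4
  R3 @ bar0.3: D5 above B4
  R2 @ bar1.0: G3/B4 M3 -> F3/F4 P8 similar
  R2 @ bar1.0: G4/D5 P5 -> A3/A4 P8 similar
  R3 @ bar1.0: A4 above F4
  R7 @ bar1.0: G4->A3 leap 10st
  R7 @ bar1.0: B4->F4 leap 6st
  R3 @ bar1.1: A4 above F4
  R3 @ bar1.2: A4 above F4
  R3 @ bar1.3: A4 above F4
  R1 @ bar2.0: F3/F4 P8 -> E3/E4 P8 similar
  R4 @ bar2.0: E3/D4 m7 untreated
  R1 @ bar3.0: E3/E4 P8 -> D3/D4 P8 similar
  R2 @ bar3.0: E3/C4 m6 -> D3/A3 P5 similar
  R3 @ bar3.0: F4 above D4
  R3 @ bar3.1: F4 above D4
  R3 @ bar3.2: F4 above D4
  R3 @ bar3.3: F4 above D4
  R1 @ bar4.0: D3/A3 P5 -> E3/B3 P5 similar
  R2 @ bar4.0: F4/D4 m3 -> G4/G4 P1 similar
  R3 @ bar5.0: B4 above G4
  R4 @ bar5.0: G3/F4 m7 untreated
  R7 @ bar5.0: B3->F4 leap 6st
  R3 @ bar5.1: B4 above G4
  R3 @ bar5.2: B4 above G4
  R3 @ bar5.3: B4 above G4
  R1 @ bar6.0: G3/G4 P8 -> F3/F4 P8 similar
  R2 @ bar6.0: F4/B4 TT -> D4/A4 P5 similar
  R3 @ bar6.0: A4 above F4
  R8 @ bar6.0: penult P8 not 3rd/6th
  R3 @ bar6.1: A4 above F4
  R3 @ bar6.2: A4 above F4
  R3 @ bar6.3: A4 above F4
  R1 @ bar7.0: D4/A4 P5 -> G4/D5 P5 similar
  R2 @ bar7.0: F3/D4 M6 -> G3/G4 P8 similar
  R2 @ bar7.0: F3/A4 M3 -> G3/D5 P5 similar
  R3 @ bar7.0: D5 above B4
  R7 @ bar7.0: F4->B4 leap 6st
  R3 @ bar7.1: D5 above B4
  R3 @ bar7.2: D5 above B4
  R3 @ bar7.3: D5 above B4
  R6 @ bar7.3: closes on M3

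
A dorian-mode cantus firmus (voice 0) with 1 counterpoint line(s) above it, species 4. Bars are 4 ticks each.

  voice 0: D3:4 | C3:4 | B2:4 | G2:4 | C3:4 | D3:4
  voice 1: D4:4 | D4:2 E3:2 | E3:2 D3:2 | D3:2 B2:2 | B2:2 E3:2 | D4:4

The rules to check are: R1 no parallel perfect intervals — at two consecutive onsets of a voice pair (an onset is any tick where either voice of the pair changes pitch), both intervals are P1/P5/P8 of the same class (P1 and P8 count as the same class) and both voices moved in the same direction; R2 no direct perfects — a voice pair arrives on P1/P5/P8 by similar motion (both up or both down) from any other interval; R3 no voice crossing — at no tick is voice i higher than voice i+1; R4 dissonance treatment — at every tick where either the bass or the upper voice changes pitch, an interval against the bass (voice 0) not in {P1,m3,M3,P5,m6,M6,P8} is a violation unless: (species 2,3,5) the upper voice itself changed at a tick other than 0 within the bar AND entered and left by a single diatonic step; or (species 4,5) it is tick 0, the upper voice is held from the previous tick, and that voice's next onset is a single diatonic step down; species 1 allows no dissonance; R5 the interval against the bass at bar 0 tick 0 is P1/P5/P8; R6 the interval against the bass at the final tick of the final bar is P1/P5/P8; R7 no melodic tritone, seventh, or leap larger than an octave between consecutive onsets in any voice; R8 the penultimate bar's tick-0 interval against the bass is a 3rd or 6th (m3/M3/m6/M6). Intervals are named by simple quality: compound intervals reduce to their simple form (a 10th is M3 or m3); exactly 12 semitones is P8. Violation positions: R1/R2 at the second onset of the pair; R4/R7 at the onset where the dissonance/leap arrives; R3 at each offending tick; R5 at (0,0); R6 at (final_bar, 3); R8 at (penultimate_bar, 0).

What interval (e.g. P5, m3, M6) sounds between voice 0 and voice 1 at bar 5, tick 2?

voice 0=D3 voice 1=D4 -> P8

P8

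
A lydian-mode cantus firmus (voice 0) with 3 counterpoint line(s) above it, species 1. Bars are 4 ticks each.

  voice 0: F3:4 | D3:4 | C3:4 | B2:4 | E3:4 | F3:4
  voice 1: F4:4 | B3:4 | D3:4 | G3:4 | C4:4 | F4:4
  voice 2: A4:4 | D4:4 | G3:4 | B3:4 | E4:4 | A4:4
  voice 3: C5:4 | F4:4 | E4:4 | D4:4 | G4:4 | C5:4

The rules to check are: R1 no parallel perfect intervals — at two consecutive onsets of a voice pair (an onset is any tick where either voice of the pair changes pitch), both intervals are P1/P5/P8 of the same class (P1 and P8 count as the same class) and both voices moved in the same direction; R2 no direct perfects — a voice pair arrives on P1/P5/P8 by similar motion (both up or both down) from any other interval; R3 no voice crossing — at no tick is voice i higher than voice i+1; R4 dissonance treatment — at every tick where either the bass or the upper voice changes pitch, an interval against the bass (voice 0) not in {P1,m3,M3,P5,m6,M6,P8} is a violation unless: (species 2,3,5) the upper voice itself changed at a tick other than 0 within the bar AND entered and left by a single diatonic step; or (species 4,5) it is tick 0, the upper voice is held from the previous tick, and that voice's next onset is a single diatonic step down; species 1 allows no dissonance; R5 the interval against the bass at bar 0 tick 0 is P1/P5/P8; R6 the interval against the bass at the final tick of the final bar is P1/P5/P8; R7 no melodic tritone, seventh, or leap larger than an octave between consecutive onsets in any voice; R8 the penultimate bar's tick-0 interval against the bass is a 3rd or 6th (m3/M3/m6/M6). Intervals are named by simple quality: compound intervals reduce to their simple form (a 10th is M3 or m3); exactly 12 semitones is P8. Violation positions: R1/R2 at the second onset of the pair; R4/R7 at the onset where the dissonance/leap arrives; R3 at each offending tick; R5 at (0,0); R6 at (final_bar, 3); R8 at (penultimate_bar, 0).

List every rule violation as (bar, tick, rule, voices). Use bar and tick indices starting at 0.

(0, 0, R5, (0, 2))
(1, 0, R2, (0, 2))
(1, 0, R7, (1,))
(2, 0, R2, (0, 2))
(2, 0, R4, (0, 1))
(4, 0, R1, (0, 2))
(4, 0, R1, (1, 3))
(4, 0, R8, (0, 2))
(5, 0, R1, (1, 3))
(5, 0, R2, (0, 1))
(5, 0, R2, (0, 3))
(5, 3, R6, (0, 2))

bar 0: v0=F3 v1=F4 v2=A4 v3=C5 downbeat P5
bar 1: v0=D3 v1=B3 v2=D4 v3=F4 downbeat m3
bar 2: v0=C3 v1=D3 v2=G3 v3=E4 downbeat M3
bar 3: v0=B2 v1=G3 v2=B3 v3=D4 downbeat m3
bar 4: v0=E3 v1=C4 v2=E4 v3=G4 downbeat m3
bar 5: v0=F3 v1=F4 v2=A4 v3=C5 downbeat P5
  -> R5 @ bar 0 tick 0 v(0, 2): opens on M3
  -> R2 @ bar 1 tick 0 v(0, 2): F3/A4 M3 -> D3/D4 P8 similar
  -> R7 @ bar 1 tick 0 v(1,): F4->B3 leap 6st
  -> R2 @ bar 2 tick 0 v(0, 2): D3/D4 P8 -> C3/G3 P5 similar
  -> R4 @ bar 2 tick 0 v(0, 1): C3/D3 M2 untreated
  -> R1 @ bar 4 tick 0 v(0, 2): B2/B3 P8 -> E3/E4 P8 similar
  -> R1 @ bar 4 tick 0 v(1, 3): G3/D4 P5 -> C4/G4 P5 similar
  -> R8 @ bar 4 tick 0 v(0, 2): penult P8 not 3rd/6th
  -> R1 @ bar 5 tick 0 v(1, 3): C4/G4 P5 -> F4/C5 P5 similar
  -> R2 @ bar 5 tick 0 v(0, 1): E3/C4 m6 -> F3/F4 P8 similar
  -> R2 @ bar 5 tick 0 v(0, 3): E3/G4 m3 -> F3/C5 P5 similar
  -> R6 @ bar 5 tick 3 v(0, 2): closes on M3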